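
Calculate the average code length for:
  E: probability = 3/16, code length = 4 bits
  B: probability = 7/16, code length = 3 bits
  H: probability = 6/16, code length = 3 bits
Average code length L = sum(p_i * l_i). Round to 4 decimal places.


Weighted contributions p_i * l_i:
  E: (3/16) * 4 = 12/16
  B: (7/16) * 3 = 21/16
  H: (6/16) * 3 = 18/16
Sum = (12 + 21 + 18)/16 = 51/16

L = 51/16 = 3.1875 bits/symbol


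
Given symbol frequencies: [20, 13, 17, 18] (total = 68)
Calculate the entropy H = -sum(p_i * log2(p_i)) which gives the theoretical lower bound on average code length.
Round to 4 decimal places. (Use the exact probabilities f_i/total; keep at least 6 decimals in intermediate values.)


Per-symbol terms -p_i * log2(p_i) with p_i = f_i/68:
  p = 20/68 = 0.294118: log2(p) = -1.765535, -p*log2(p) = 0.519275
  p = 13/68 = 0.191176: log2(p) = -2.387023, -p*log2(p) = 0.456343
  p = 17/68 = 0.250000: log2(p) = -2.000000, -p*log2(p) = 0.500000
  p = 18/68 = 0.264706: log2(p) = -1.917538, -p*log2(p) = 0.507584
H = 0.519275 + 0.456343 + 0.500000 + 0.507584 = 1.983202

H = 1.9832 bits/symbol


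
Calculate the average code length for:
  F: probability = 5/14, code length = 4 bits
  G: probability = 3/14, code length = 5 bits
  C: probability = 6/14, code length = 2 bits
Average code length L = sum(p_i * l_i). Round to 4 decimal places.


Weighted contributions p_i * l_i:
  F: (5/14) * 4 = 20/14
  G: (3/14) * 5 = 15/14
  C: (6/14) * 2 = 12/14
Sum = (20 + 15 + 12)/14 = 47/14

L = 47/14 = 3.3571 bits/symbol


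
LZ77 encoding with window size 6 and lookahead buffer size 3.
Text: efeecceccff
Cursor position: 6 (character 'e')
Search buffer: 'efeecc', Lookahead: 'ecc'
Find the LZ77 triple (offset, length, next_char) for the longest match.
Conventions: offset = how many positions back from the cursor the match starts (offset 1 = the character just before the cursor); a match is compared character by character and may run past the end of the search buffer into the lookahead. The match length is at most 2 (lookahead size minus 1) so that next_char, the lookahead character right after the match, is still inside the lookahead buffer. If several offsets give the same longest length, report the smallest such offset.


Try each offset into the search buffer:
  offset=1 (pos 5, char 'c'): match length 0
  offset=2 (pos 4, char 'c'): match length 0
  offset=3 (pos 3, char 'e'): match length 2
  offset=4 (pos 2, char 'e'): match length 1
  offset=5 (pos 1, char 'f'): match length 0
  offset=6 (pos 0, char 'e'): match length 1
Longest match has length 2 at offset 3.
next_char = character at position 6 + 2 = 8 -> 'c'

Best match: offset=3, length=2 (matching 'ec' starting at position 3)
LZ77 triple: (3, 2, 'c')


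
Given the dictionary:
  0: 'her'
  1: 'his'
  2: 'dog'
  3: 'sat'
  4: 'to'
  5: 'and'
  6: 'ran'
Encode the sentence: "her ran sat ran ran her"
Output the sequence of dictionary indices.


Look up each word in the dictionary:
  'her' -> 0
  'ran' -> 6
  'sat' -> 3
  'ran' -> 6
  'ran' -> 6
  'her' -> 0

Encoded: [0, 6, 3, 6, 6, 0]


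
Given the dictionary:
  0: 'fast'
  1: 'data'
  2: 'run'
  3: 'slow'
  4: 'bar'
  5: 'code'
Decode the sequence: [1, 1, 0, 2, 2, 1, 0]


Look up each index in the dictionary:
  1 -> 'data'
  1 -> 'data'
  0 -> 'fast'
  2 -> 'run'
  2 -> 'run'
  1 -> 'data'
  0 -> 'fast'

Decoded: "data data fast run run data fast"


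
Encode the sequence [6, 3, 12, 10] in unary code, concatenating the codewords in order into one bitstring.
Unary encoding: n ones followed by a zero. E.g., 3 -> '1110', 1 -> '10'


Encode each number as n ones followed by a terminating 0:
  6 -> 1111110 (7 bits)
  3 -> 1110 (4 bits)
  12 -> 1111111111110 (13 bits)
  10 -> 11111111110 (11 bits)
Total length = 7 + 4 + 13 + 11 = 35 bits.

Unary([6, 3, 12, 10]) = 11111101110111111111111011111111110 (35 bits)


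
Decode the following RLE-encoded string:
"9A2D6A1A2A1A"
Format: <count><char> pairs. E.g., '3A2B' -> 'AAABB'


Expanding each <count><char> pair:
  9A -> 'AAAAAAAAA'
  2D -> 'DD'
  6A -> 'AAAAAA'
  1A -> 'A'
  2A -> 'AA'
  1A -> 'A'

Decoded = AAAAAAAAADDAAAAAAAAAA


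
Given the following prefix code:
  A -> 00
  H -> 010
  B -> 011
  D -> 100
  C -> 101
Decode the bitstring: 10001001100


Decoding step by step:
Bits 100 -> D
Bits 010 -> H
Bits 011 -> B
Bits 00 -> A


Decoded message: DHBA


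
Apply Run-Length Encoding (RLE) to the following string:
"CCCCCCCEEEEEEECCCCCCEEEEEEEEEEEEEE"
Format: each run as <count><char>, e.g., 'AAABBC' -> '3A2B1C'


Scanning runs left to right:
  i=0: run of 'C' x 7 -> '7C'
  i=7: run of 'E' x 7 -> '7E'
  i=14: run of 'C' x 6 -> '6C'
  i=20: run of 'E' x 14 -> '14E'

RLE = 7C7E6C14E


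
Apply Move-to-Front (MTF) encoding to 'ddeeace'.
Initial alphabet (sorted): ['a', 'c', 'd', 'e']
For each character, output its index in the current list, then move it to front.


MTF encoding:
'd': index 2 in ['a', 'c', 'd', 'e'] -> ['d', 'a', 'c', 'e']
'd': index 0 in ['d', 'a', 'c', 'e'] -> ['d', 'a', 'c', 'e']
'e': index 3 in ['d', 'a', 'c', 'e'] -> ['e', 'd', 'a', 'c']
'e': index 0 in ['e', 'd', 'a', 'c'] -> ['e', 'd', 'a', 'c']
'a': index 2 in ['e', 'd', 'a', 'c'] -> ['a', 'e', 'd', 'c']
'c': index 3 in ['a', 'e', 'd', 'c'] -> ['c', 'a', 'e', 'd']
'e': index 2 in ['c', 'a', 'e', 'd'] -> ['e', 'c', 'a', 'd']


Output: [2, 0, 3, 0, 2, 3, 2]


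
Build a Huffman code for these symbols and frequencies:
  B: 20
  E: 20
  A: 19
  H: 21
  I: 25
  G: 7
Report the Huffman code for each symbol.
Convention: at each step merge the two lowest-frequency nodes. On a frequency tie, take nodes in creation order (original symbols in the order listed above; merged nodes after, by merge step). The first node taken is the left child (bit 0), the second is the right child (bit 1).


Huffman tree construction:
Step 1: Merge G(7) + A(19) = 26
Step 2: Merge B(20) + E(20) = 40
Step 3: Merge H(21) + I(25) = 46
Step 4: Merge (G+A)(26) + (B+E)(40) = 66
Step 5: Merge (H+I)(46) + ((G+A)+(B+E))(66) = 112
Read each symbol's code off the tree from the root (left child = 0, right child = 1).

Codes:
  B: 110 (length 3)
  E: 111 (length 3)
  A: 101 (length 3)
  H: 00 (length 2)
  I: 01 (length 2)
  G: 100 (length 3)
Average code length: 290/112 = 2.5893 bits/symbol


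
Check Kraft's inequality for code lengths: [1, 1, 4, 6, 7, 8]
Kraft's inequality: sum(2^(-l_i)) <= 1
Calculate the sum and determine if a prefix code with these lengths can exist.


Sum = 2^(-1) + 2^(-1) + 2^(-4) + 2^(-6) + 2^(-7) + 2^(-8)
    = 0.5 + 0.5 + 0.0625 + 0.015625 + 0.0078125 + 0.00390625
    = 279/256 = 1.08984375
Since 1.08984375 > 1, Kraft's inequality is NOT satisfied.
A prefix code with these lengths CANNOT exist.

Kraft sum = 1.08984375. Not satisfied.


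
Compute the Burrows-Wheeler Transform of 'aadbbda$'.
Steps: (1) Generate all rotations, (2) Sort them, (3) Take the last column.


Rotations (sorted):
  0: $aadbbda -> last char: a
  1: a$aadbbd -> last char: d
  2: aadbbda$ -> last char: $
  3: adbbda$a -> last char: a
  4: bbda$aad -> last char: d
  5: bda$aadb -> last char: b
  6: da$aadbb -> last char: b
  7: dbbda$aa -> last char: a


BWT = ad$adbba


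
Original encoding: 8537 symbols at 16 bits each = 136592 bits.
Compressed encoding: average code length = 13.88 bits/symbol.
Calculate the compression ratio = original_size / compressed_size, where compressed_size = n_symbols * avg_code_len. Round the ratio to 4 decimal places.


original_size = n_symbols * orig_bits = 8537 * 16 = 136592 bits
compressed_size = n_symbols * avg_code_len = 8537 * 13.88 = 118493.56 bits
ratio = original_size / compressed_size = 136592 / 118493.56 = 1.1527

Compression ratio = 1.1527


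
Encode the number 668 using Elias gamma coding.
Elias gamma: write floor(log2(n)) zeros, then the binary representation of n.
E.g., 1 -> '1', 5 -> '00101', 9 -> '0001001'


num_bits = floor(log2(668)) + 1 = 10
leading_zeros = num_bits - 1 = 9
binary(668) = 1010011100

Elias gamma(668) = '000000000' + '1010011100' = 0000000001010011100 (19 bits)


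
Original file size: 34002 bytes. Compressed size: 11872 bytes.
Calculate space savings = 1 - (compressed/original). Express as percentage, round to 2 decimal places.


ratio = compressed/original = 11872/34002 = 0.349156
savings = 1 - ratio = 1 - 0.349156 = 0.650844
as a percentage: 0.650844 * 100 = 65.08%

Space savings = 1 - 11872/34002 = 65.08%


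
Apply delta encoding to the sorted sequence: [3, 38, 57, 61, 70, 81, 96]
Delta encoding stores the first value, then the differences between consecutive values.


First value: 3
Deltas:
  38 - 3 = 35
  57 - 38 = 19
  61 - 57 = 4
  70 - 61 = 9
  81 - 70 = 11
  96 - 81 = 15


Delta encoded: [3, 35, 19, 4, 9, 11, 15]


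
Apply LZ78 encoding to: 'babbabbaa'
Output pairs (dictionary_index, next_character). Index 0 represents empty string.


LZ78 encoding steps:
Dictionary: {0: ''}
Step 1: w='' (idx 0), next='b' -> output (0, 'b'), add 'b' as idx 1
Step 2: w='' (idx 0), next='a' -> output (0, 'a'), add 'a' as idx 2
Step 3: w='b' (idx 1), next='b' -> output (1, 'b'), add 'bb' as idx 3
Step 4: w='a' (idx 2), next='b' -> output (2, 'b'), add 'ab' as idx 4
Step 5: w='b' (idx 1), next='a' -> output (1, 'a'), add 'ba' as idx 5
Step 6: w='a' (idx 2), end of input -> output (2, '')


Encoded: [(0, 'b'), (0, 'a'), (1, 'b'), (2, 'b'), (1, 'a'), (2, '')]


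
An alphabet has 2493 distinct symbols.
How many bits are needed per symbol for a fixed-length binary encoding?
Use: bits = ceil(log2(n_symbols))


log2(2493) = 11.2837
Bracket: 2^11 = 2048 < 2493 <= 2^12 = 4096
So ceil(log2(2493)) = 12

bits = ceil(log2(2493)) = ceil(11.2837) = 12 bits


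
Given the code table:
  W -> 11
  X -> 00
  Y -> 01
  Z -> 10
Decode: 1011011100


Decoding:
10 -> Z
11 -> W
01 -> Y
11 -> W
00 -> X


Result: ZWYWX


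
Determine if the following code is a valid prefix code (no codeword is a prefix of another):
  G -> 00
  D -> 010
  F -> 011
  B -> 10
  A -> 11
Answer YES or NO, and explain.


Checking each pair (does one codeword prefix another?):
  G='00' vs D='010': no prefix
  G='00' vs F='011': no prefix
  G='00' vs B='10': no prefix
  G='00' vs A='11': no prefix
  D='010' vs G='00': no prefix
  D='010' vs F='011': no prefix
  D='010' vs B='10': no prefix
  D='010' vs A='11': no prefix
  F='011' vs G='00': no prefix
  F='011' vs D='010': no prefix
  F='011' vs B='10': no prefix
  F='011' vs A='11': no prefix
  B='10' vs G='00': no prefix
  B='10' vs D='010': no prefix
  B='10' vs F='011': no prefix
  B='10' vs A='11': no prefix
  A='11' vs G='00': no prefix
  A='11' vs D='010': no prefix
  A='11' vs F='011': no prefix
  A='11' vs B='10': no prefix
No violation found over all pairs.

YES -- this is a valid prefix code. No codeword is a prefix of any other codeword.


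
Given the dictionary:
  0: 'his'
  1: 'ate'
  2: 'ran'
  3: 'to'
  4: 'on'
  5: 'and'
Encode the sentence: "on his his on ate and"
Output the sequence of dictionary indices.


Look up each word in the dictionary:
  'on' -> 4
  'his' -> 0
  'his' -> 0
  'on' -> 4
  'ate' -> 1
  'and' -> 5

Encoded: [4, 0, 0, 4, 1, 5]


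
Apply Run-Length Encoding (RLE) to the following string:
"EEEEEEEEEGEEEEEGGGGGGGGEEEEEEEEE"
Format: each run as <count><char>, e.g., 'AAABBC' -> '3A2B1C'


Scanning runs left to right:
  i=0: run of 'E' x 9 -> '9E'
  i=9: run of 'G' x 1 -> '1G'
  i=10: run of 'E' x 5 -> '5E'
  i=15: run of 'G' x 8 -> '8G'
  i=23: run of 'E' x 9 -> '9E'

RLE = 9E1G5E8G9E


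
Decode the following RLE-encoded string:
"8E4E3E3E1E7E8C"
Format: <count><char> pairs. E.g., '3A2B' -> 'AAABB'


Expanding each <count><char> pair:
  8E -> 'EEEEEEEE'
  4E -> 'EEEE'
  3E -> 'EEE'
  3E -> 'EEE'
  1E -> 'E'
  7E -> 'EEEEEEE'
  8C -> 'CCCCCCCC'

Decoded = EEEEEEEEEEEEEEEEEEEEEEEEEECCCCCCCC


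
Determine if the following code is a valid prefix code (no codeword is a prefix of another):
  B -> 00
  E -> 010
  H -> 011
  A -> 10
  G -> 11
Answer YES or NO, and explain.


Checking each pair (does one codeword prefix another?):
  B='00' vs E='010': no prefix
  B='00' vs H='011': no prefix
  B='00' vs A='10': no prefix
  B='00' vs G='11': no prefix
  E='010' vs B='00': no prefix
  E='010' vs H='011': no prefix
  E='010' vs A='10': no prefix
  E='010' vs G='11': no prefix
  H='011' vs B='00': no prefix
  H='011' vs E='010': no prefix
  H='011' vs A='10': no prefix
  H='011' vs G='11': no prefix
  A='10' vs B='00': no prefix
  A='10' vs E='010': no prefix
  A='10' vs H='011': no prefix
  A='10' vs G='11': no prefix
  G='11' vs B='00': no prefix
  G='11' vs E='010': no prefix
  G='11' vs H='011': no prefix
  G='11' vs A='10': no prefix
No violation found over all pairs.

YES -- this is a valid prefix code. No codeword is a prefix of any other codeword.


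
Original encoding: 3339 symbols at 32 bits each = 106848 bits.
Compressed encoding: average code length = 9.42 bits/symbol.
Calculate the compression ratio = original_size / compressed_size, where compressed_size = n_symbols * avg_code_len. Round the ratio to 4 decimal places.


original_size = n_symbols * orig_bits = 3339 * 32 = 106848 bits
compressed_size = n_symbols * avg_code_len = 3339 * 9.42 = 31453.38 bits
ratio = original_size / compressed_size = 106848 / 31453.38 = 3.397

Compression ratio = 3.397


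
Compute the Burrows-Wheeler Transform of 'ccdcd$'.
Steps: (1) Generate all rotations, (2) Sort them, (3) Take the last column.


Rotations (sorted):
  0: $ccdcd -> last char: d
  1: ccdcd$ -> last char: $
  2: cd$ccd -> last char: d
  3: cdcd$c -> last char: c
  4: d$ccdc -> last char: c
  5: dcd$cc -> last char: c


BWT = d$dccc


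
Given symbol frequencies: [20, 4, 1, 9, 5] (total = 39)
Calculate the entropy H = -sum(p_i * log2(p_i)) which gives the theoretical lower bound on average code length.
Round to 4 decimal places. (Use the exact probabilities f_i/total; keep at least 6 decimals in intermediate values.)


Per-symbol terms -p_i * log2(p_i) with p_i = f_i/39:
  p = 20/39 = 0.512821: log2(p) = -0.963474, -p*log2(p) = 0.494089
  p = 4/39 = 0.102564: log2(p) = -3.285402, -p*log2(p) = 0.336964
  p = 1/39 = 0.025641: log2(p) = -5.285402, -p*log2(p) = 0.135523
  p = 9/39 = 0.230769: log2(p) = -2.115477, -p*log2(p) = 0.488187
  p = 5/39 = 0.128205: log2(p) = -2.963474, -p*log2(p) = 0.379933
H = 0.494089 + 0.336964 + 0.135523 + 0.488187 + 0.379933 = 1.834696

H = 1.8347 bits/symbol


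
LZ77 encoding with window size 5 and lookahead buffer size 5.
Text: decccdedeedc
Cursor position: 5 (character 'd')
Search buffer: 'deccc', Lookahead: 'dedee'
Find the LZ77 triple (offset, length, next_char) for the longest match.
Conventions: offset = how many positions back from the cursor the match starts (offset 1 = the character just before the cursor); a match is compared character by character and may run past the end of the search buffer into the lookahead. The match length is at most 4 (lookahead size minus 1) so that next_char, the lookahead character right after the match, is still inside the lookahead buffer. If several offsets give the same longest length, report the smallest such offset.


Try each offset into the search buffer:
  offset=1 (pos 4, char 'c'): match length 0
  offset=2 (pos 3, char 'c'): match length 0
  offset=3 (pos 2, char 'c'): match length 0
  offset=4 (pos 1, char 'e'): match length 0
  offset=5 (pos 0, char 'd'): match length 2
Longest match has length 2 at offset 5.
next_char = character at position 5 + 2 = 7 -> 'd'

Best match: offset=5, length=2 (matching 'de' starting at position 0)
LZ77 triple: (5, 2, 'd')


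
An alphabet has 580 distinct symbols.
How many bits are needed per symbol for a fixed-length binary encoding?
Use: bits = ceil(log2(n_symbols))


log2(580) = 9.1799
Bracket: 2^9 = 512 < 580 <= 2^10 = 1024
So ceil(log2(580)) = 10

bits = ceil(log2(580)) = ceil(9.1799) = 10 bits


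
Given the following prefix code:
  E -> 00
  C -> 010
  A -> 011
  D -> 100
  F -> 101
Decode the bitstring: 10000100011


Decoding step by step:
Bits 100 -> D
Bits 00 -> E
Bits 100 -> D
Bits 011 -> A


Decoded message: DEDA


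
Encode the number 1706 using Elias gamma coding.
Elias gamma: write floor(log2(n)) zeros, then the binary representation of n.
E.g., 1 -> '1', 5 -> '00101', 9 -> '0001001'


num_bits = floor(log2(1706)) + 1 = 11
leading_zeros = num_bits - 1 = 10
binary(1706) = 11010101010

Elias gamma(1706) = '0000000000' + '11010101010' = 000000000011010101010 (21 bits)


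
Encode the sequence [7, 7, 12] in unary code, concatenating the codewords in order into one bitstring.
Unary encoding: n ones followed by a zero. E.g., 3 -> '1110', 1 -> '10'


Encode each number as n ones followed by a terminating 0:
  7 -> 11111110 (8 bits)
  7 -> 11111110 (8 bits)
  12 -> 1111111111110 (13 bits)
Total length = 8 + 8 + 13 = 29 bits.

Unary([7, 7, 12]) = 11111110111111101111111111110 (29 bits)


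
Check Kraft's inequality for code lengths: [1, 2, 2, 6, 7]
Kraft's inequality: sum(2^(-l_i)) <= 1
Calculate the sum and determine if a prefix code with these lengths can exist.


Sum = 2^(-1) + 2^(-2) + 2^(-2) + 2^(-6) + 2^(-7)
    = 0.5 + 0.25 + 0.25 + 0.015625 + 0.0078125
    = 131/128 = 1.0234375
Since 1.0234375 > 1, Kraft's inequality is NOT satisfied.
A prefix code with these lengths CANNOT exist.

Kraft sum = 1.0234375. Not satisfied.


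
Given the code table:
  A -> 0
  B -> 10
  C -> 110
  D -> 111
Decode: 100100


Decoding:
10 -> B
0 -> A
10 -> B
0 -> A


Result: BABA


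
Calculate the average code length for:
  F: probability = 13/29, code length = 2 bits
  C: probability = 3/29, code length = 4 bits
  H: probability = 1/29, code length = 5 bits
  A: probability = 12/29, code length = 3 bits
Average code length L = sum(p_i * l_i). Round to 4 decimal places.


Weighted contributions p_i * l_i:
  F: (13/29) * 2 = 26/29
  C: (3/29) * 4 = 12/29
  H: (1/29) * 5 = 5/29
  A: (12/29) * 3 = 36/29
Sum = (26 + 12 + 5 + 36)/29 = 79/29

L = 79/29 = 2.7241 bits/symbol


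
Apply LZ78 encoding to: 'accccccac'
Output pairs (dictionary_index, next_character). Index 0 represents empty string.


LZ78 encoding steps:
Dictionary: {0: ''}
Step 1: w='' (idx 0), next='a' -> output (0, 'a'), add 'a' as idx 1
Step 2: w='' (idx 0), next='c' -> output (0, 'c'), add 'c' as idx 2
Step 3: w='c' (idx 2), next='c' -> output (2, 'c'), add 'cc' as idx 3
Step 4: w='cc' (idx 3), next='c' -> output (3, 'c'), add 'ccc' as idx 4
Step 5: w='a' (idx 1), next='c' -> output (1, 'c'), add 'ac' as idx 5


Encoded: [(0, 'a'), (0, 'c'), (2, 'c'), (3, 'c'), (1, 'c')]


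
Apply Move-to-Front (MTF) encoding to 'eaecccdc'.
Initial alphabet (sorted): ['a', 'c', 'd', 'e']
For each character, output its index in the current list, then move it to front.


MTF encoding:
'e': index 3 in ['a', 'c', 'd', 'e'] -> ['e', 'a', 'c', 'd']
'a': index 1 in ['e', 'a', 'c', 'd'] -> ['a', 'e', 'c', 'd']
'e': index 1 in ['a', 'e', 'c', 'd'] -> ['e', 'a', 'c', 'd']
'c': index 2 in ['e', 'a', 'c', 'd'] -> ['c', 'e', 'a', 'd']
'c': index 0 in ['c', 'e', 'a', 'd'] -> ['c', 'e', 'a', 'd']
'c': index 0 in ['c', 'e', 'a', 'd'] -> ['c', 'e', 'a', 'd']
'd': index 3 in ['c', 'e', 'a', 'd'] -> ['d', 'c', 'e', 'a']
'c': index 1 in ['d', 'c', 'e', 'a'] -> ['c', 'd', 'e', 'a']


Output: [3, 1, 1, 2, 0, 0, 3, 1]


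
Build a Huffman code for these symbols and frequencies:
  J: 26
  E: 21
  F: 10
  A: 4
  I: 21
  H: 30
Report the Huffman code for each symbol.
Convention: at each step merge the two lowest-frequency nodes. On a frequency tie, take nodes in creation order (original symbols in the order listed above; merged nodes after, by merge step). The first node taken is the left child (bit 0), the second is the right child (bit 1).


Huffman tree construction:
Step 1: Merge A(4) + F(10) = 14
Step 2: Merge (A+F)(14) + E(21) = 35
Step 3: Merge I(21) + J(26) = 47
Step 4: Merge H(30) + ((A+F)+E)(35) = 65
Step 5: Merge (I+J)(47) + (H+((A+F)+E))(65) = 112
Read each symbol's code off the tree from the root (left child = 0, right child = 1).

Codes:
  J: 01 (length 2)
  E: 111 (length 3)
  F: 1101 (length 4)
  A: 1100 (length 4)
  I: 00 (length 2)
  H: 10 (length 2)
Average code length: 273/112 = 2.4375 bits/symbol


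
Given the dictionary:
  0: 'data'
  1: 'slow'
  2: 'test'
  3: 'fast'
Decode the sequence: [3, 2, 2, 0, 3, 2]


Look up each index in the dictionary:
  3 -> 'fast'
  2 -> 'test'
  2 -> 'test'
  0 -> 'data'
  3 -> 'fast'
  2 -> 'test'

Decoded: "fast test test data fast test"


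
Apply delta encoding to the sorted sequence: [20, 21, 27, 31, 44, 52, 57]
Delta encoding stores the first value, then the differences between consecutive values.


First value: 20
Deltas:
  21 - 20 = 1
  27 - 21 = 6
  31 - 27 = 4
  44 - 31 = 13
  52 - 44 = 8
  57 - 52 = 5


Delta encoded: [20, 1, 6, 4, 13, 8, 5]


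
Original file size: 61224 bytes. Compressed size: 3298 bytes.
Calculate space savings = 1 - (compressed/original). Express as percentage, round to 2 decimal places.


ratio = compressed/original = 3298/61224 = 0.053868
savings = 1 - ratio = 1 - 0.053868 = 0.946132
as a percentage: 0.946132 * 100 = 94.61%

Space savings = 1 - 3298/61224 = 94.61%


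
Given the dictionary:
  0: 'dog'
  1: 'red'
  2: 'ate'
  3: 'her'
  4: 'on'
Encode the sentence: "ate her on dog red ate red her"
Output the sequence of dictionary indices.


Look up each word in the dictionary:
  'ate' -> 2
  'her' -> 3
  'on' -> 4
  'dog' -> 0
  'red' -> 1
  'ate' -> 2
  'red' -> 1
  'her' -> 3

Encoded: [2, 3, 4, 0, 1, 2, 1, 3]


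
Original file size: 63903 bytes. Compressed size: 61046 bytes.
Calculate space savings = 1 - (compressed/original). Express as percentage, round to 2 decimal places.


ratio = compressed/original = 61046/63903 = 0.955292
savings = 1 - ratio = 1 - 0.955292 = 0.044708
as a percentage: 0.044708 * 100 = 4.47%

Space savings = 1 - 61046/63903 = 4.47%


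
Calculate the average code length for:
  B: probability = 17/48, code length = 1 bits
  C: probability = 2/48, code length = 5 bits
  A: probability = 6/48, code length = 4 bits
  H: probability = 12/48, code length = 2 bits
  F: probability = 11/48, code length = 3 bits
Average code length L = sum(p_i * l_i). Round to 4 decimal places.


Weighted contributions p_i * l_i:
  B: (17/48) * 1 = 17/48
  C: (2/48) * 5 = 10/48
  A: (6/48) * 4 = 24/48
  H: (12/48) * 2 = 24/48
  F: (11/48) * 3 = 33/48
Sum = (17 + 10 + 24 + 24 + 33)/48 = 108/48

L = 108/48 = 2.2500 bits/symbol


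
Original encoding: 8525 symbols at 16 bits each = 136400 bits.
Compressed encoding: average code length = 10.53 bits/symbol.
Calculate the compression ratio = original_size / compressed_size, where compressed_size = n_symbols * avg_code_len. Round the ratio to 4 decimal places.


original_size = n_symbols * orig_bits = 8525 * 16 = 136400 bits
compressed_size = n_symbols * avg_code_len = 8525 * 10.53 = 89768.25 bits
ratio = original_size / compressed_size = 136400 / 89768.25 = 1.5195

Compression ratio = 1.5195


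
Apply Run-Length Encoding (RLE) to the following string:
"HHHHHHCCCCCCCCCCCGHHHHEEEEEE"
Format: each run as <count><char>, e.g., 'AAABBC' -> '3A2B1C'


Scanning runs left to right:
  i=0: run of 'H' x 6 -> '6H'
  i=6: run of 'C' x 11 -> '11C'
  i=17: run of 'G' x 1 -> '1G'
  i=18: run of 'H' x 4 -> '4H'
  i=22: run of 'E' x 6 -> '6E'

RLE = 6H11C1G4H6E


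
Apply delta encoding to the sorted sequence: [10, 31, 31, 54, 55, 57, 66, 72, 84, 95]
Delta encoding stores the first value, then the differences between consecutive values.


First value: 10
Deltas:
  31 - 10 = 21
  31 - 31 = 0
  54 - 31 = 23
  55 - 54 = 1
  57 - 55 = 2
  66 - 57 = 9
  72 - 66 = 6
  84 - 72 = 12
  95 - 84 = 11


Delta encoded: [10, 21, 0, 23, 1, 2, 9, 6, 12, 11]


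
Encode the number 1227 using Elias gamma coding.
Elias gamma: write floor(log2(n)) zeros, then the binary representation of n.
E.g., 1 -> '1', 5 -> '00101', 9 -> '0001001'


num_bits = floor(log2(1227)) + 1 = 11
leading_zeros = num_bits - 1 = 10
binary(1227) = 10011001011

Elias gamma(1227) = '0000000000' + '10011001011' = 000000000010011001011 (21 bits)


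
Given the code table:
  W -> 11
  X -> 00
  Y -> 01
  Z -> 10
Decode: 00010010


Decoding:
00 -> X
01 -> Y
00 -> X
10 -> Z


Result: XYXZ


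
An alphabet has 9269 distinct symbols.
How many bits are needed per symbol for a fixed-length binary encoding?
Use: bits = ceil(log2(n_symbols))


log2(9269) = 13.1782
Bracket: 2^13 = 8192 < 9269 <= 2^14 = 16384
So ceil(log2(9269)) = 14

bits = ceil(log2(9269)) = ceil(13.1782) = 14 bits


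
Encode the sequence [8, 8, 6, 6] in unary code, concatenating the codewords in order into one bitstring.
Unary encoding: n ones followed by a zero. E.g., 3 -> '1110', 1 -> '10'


Encode each number as n ones followed by a terminating 0:
  8 -> 111111110 (9 bits)
  8 -> 111111110 (9 bits)
  6 -> 1111110 (7 bits)
  6 -> 1111110 (7 bits)
Total length = 9 + 9 + 7 + 7 = 32 bits.

Unary([8, 8, 6, 6]) = 11111111011111111011111101111110 (32 bits)


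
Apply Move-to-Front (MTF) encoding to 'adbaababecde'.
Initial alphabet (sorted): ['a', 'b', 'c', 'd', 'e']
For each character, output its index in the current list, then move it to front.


MTF encoding:
'a': index 0 in ['a', 'b', 'c', 'd', 'e'] -> ['a', 'b', 'c', 'd', 'e']
'd': index 3 in ['a', 'b', 'c', 'd', 'e'] -> ['d', 'a', 'b', 'c', 'e']
'b': index 2 in ['d', 'a', 'b', 'c', 'e'] -> ['b', 'd', 'a', 'c', 'e']
'a': index 2 in ['b', 'd', 'a', 'c', 'e'] -> ['a', 'b', 'd', 'c', 'e']
'a': index 0 in ['a', 'b', 'd', 'c', 'e'] -> ['a', 'b', 'd', 'c', 'e']
'b': index 1 in ['a', 'b', 'd', 'c', 'e'] -> ['b', 'a', 'd', 'c', 'e']
'a': index 1 in ['b', 'a', 'd', 'c', 'e'] -> ['a', 'b', 'd', 'c', 'e']
'b': index 1 in ['a', 'b', 'd', 'c', 'e'] -> ['b', 'a', 'd', 'c', 'e']
'e': index 4 in ['b', 'a', 'd', 'c', 'e'] -> ['e', 'b', 'a', 'd', 'c']
'c': index 4 in ['e', 'b', 'a', 'd', 'c'] -> ['c', 'e', 'b', 'a', 'd']
'd': index 4 in ['c', 'e', 'b', 'a', 'd'] -> ['d', 'c', 'e', 'b', 'a']
'e': index 2 in ['d', 'c', 'e', 'b', 'a'] -> ['e', 'd', 'c', 'b', 'a']


Output: [0, 3, 2, 2, 0, 1, 1, 1, 4, 4, 4, 2]


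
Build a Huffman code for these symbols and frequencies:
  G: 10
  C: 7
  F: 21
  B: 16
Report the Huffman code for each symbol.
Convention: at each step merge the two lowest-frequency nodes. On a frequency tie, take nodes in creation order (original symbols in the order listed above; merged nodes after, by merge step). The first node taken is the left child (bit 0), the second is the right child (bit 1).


Huffman tree construction:
Step 1: Merge C(7) + G(10) = 17
Step 2: Merge B(16) + (C+G)(17) = 33
Step 3: Merge F(21) + (B+(C+G))(33) = 54
Read each symbol's code off the tree from the root (left child = 0, right child = 1).

Codes:
  G: 111 (length 3)
  C: 110 (length 3)
  F: 0 (length 1)
  B: 10 (length 2)
Average code length: 104/54 = 1.9259 bits/symbol


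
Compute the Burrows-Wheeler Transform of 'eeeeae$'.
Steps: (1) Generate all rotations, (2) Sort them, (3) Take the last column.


Rotations (sorted):
  0: $eeeeae -> last char: e
  1: ae$eeee -> last char: e
  2: e$eeeea -> last char: a
  3: eae$eee -> last char: e
  4: eeae$ee -> last char: e
  5: eeeae$e -> last char: e
  6: eeeeae$ -> last char: $


BWT = eeaeee$


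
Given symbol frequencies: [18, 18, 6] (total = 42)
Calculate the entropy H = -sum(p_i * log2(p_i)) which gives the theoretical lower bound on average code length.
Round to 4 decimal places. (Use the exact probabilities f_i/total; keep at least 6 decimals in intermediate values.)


Per-symbol terms -p_i * log2(p_i) with p_i = f_i/42:
  p = 18/42 = 0.428571: log2(p) = -1.222392, -p*log2(p) = 0.523882
  p = 18/42 = 0.428571: log2(p) = -1.222392, -p*log2(p) = 0.523882
  p = 6/42 = 0.142857: log2(p) = -2.807355, -p*log2(p) = 0.401051
H = 0.523882 + 0.523882 + 0.401051 = 1.448815

H = 1.4488 bits/symbol


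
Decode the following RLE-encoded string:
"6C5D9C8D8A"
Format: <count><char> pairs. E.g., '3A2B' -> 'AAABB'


Expanding each <count><char> pair:
  6C -> 'CCCCCC'
  5D -> 'DDDDD'
  9C -> 'CCCCCCCCC'
  8D -> 'DDDDDDDD'
  8A -> 'AAAAAAAA'

Decoded = CCCCCCDDDDDCCCCCCCCCDDDDDDDDAAAAAAAA


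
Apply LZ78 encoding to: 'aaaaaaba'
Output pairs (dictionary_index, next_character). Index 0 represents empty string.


LZ78 encoding steps:
Dictionary: {0: ''}
Step 1: w='' (idx 0), next='a' -> output (0, 'a'), add 'a' as idx 1
Step 2: w='a' (idx 1), next='a' -> output (1, 'a'), add 'aa' as idx 2
Step 3: w='aa' (idx 2), next='a' -> output (2, 'a'), add 'aaa' as idx 3
Step 4: w='' (idx 0), next='b' -> output (0, 'b'), add 'b' as idx 4
Step 5: w='a' (idx 1), end of input -> output (1, '')


Encoded: [(0, 'a'), (1, 'a'), (2, 'a'), (0, 'b'), (1, '')]


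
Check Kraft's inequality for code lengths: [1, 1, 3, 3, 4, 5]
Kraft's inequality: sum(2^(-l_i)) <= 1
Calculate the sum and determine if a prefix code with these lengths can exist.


Sum = 2^(-1) + 2^(-1) + 2^(-3) + 2^(-3) + 2^(-4) + 2^(-5)
    = 0.5 + 0.5 + 0.125 + 0.125 + 0.0625 + 0.03125
    = 43/32 = 1.34375
Since 1.34375 > 1, Kraft's inequality is NOT satisfied.
A prefix code with these lengths CANNOT exist.

Kraft sum = 1.34375. Not satisfied.


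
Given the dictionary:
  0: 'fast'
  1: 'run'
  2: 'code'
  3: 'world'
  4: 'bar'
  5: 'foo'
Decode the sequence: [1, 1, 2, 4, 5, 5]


Look up each index in the dictionary:
  1 -> 'run'
  1 -> 'run'
  2 -> 'code'
  4 -> 'bar'
  5 -> 'foo'
  5 -> 'foo'

Decoded: "run run code bar foo foo"


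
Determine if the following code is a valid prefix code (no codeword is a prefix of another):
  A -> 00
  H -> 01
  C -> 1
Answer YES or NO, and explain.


Checking each pair (does one codeword prefix another?):
  A='00' vs H='01': no prefix
  A='00' vs C='1': no prefix
  H='01' vs A='00': no prefix
  H='01' vs C='1': no prefix
  C='1' vs A='00': no prefix
  C='1' vs H='01': no prefix
No violation found over all pairs.

YES -- this is a valid prefix code. No codeword is a prefix of any other codeword.


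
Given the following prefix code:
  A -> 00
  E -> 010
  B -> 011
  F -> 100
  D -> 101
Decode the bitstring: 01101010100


Decoding step by step:
Bits 011 -> B
Bits 010 -> E
Bits 101 -> D
Bits 00 -> A


Decoded message: BEDA


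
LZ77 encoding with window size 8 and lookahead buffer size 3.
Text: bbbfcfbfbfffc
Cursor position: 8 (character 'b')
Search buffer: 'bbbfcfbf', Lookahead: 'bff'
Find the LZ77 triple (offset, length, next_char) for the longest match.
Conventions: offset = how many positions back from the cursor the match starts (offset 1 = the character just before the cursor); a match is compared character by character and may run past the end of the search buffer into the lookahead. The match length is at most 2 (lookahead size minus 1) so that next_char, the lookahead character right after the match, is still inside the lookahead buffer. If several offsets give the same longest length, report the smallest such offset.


Try each offset into the search buffer:
  offset=1 (pos 7, char 'f'): match length 0
  offset=2 (pos 6, char 'b'): match length 2
  offset=3 (pos 5, char 'f'): match length 0
  offset=4 (pos 4, char 'c'): match length 0
  offset=5 (pos 3, char 'f'): match length 0
  offset=6 (pos 2, char 'b'): match length 2
  offset=7 (pos 1, char 'b'): match length 1
  offset=8 (pos 0, char 'b'): match length 1
Longest match has length 2, found at offsets 2, 6; take the smallest, offset 2.
next_char = character at position 8 + 2 = 10 -> 'f'

Best match: offset=2, length=2 (matching 'bf' starting at position 6)
LZ77 triple: (2, 2, 'f')


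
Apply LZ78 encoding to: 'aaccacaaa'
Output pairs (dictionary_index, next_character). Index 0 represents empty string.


LZ78 encoding steps:
Dictionary: {0: ''}
Step 1: w='' (idx 0), next='a' -> output (0, 'a'), add 'a' as idx 1
Step 2: w='a' (idx 1), next='c' -> output (1, 'c'), add 'ac' as idx 2
Step 3: w='' (idx 0), next='c' -> output (0, 'c'), add 'c' as idx 3
Step 4: w='ac' (idx 2), next='a' -> output (2, 'a'), add 'aca' as idx 4
Step 5: w='a' (idx 1), next='a' -> output (1, 'a'), add 'aa' as idx 5


Encoded: [(0, 'a'), (1, 'c'), (0, 'c'), (2, 'a'), (1, 'a')]


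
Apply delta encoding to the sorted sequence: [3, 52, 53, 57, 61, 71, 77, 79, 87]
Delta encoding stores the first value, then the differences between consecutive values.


First value: 3
Deltas:
  52 - 3 = 49
  53 - 52 = 1
  57 - 53 = 4
  61 - 57 = 4
  71 - 61 = 10
  77 - 71 = 6
  79 - 77 = 2
  87 - 79 = 8


Delta encoded: [3, 49, 1, 4, 4, 10, 6, 2, 8]


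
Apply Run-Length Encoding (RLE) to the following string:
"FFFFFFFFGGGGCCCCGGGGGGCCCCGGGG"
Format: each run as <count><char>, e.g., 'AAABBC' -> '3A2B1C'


Scanning runs left to right:
  i=0: run of 'F' x 8 -> '8F'
  i=8: run of 'G' x 4 -> '4G'
  i=12: run of 'C' x 4 -> '4C'
  i=16: run of 'G' x 6 -> '6G'
  i=22: run of 'C' x 4 -> '4C'
  i=26: run of 'G' x 4 -> '4G'

RLE = 8F4G4C6G4C4G


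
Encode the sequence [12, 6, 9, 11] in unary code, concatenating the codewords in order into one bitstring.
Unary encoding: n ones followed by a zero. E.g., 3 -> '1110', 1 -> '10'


Encode each number as n ones followed by a terminating 0:
  12 -> 1111111111110 (13 bits)
  6 -> 1111110 (7 bits)
  9 -> 1111111110 (10 bits)
  11 -> 111111111110 (12 bits)
Total length = 13 + 7 + 10 + 12 = 42 bits.

Unary([12, 6, 9, 11]) = 111111111111011111101111111110111111111110 (42 bits)


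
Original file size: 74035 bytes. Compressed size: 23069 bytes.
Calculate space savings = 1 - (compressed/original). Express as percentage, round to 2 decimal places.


ratio = compressed/original = 23069/74035 = 0.311596
savings = 1 - ratio = 1 - 0.311596 = 0.688404
as a percentage: 0.688404 * 100 = 68.84%

Space savings = 1 - 23069/74035 = 68.84%


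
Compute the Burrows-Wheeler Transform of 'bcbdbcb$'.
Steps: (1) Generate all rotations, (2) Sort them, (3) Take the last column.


Rotations (sorted):
  0: $bcbdbcb -> last char: b
  1: b$bcbdbc -> last char: c
  2: bcb$bcbd -> last char: d
  3: bcbdbcb$ -> last char: $
  4: bdbcb$bc -> last char: c
  5: cb$bcbdb -> last char: b
  6: cbdbcb$b -> last char: b
  7: dbcb$bcb -> last char: b


BWT = bcd$cbbb


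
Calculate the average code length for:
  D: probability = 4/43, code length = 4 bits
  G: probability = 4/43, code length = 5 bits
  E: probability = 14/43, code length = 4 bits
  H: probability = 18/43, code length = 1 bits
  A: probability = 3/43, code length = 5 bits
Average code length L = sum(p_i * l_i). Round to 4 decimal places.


Weighted contributions p_i * l_i:
  D: (4/43) * 4 = 16/43
  G: (4/43) * 5 = 20/43
  E: (14/43) * 4 = 56/43
  H: (18/43) * 1 = 18/43
  A: (3/43) * 5 = 15/43
Sum = (16 + 20 + 56 + 18 + 15)/43 = 125/43

L = 125/43 = 2.9070 bits/symbol


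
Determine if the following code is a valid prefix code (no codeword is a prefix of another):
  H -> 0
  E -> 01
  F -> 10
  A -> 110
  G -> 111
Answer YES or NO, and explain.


Checking each pair (does one codeword prefix another?):
  H='0' vs E='01': prefix -- VIOLATION

NO -- this is NOT a valid prefix code. H (0) is a prefix of E (01).


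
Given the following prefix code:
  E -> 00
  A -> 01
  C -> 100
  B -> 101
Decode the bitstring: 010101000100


Decoding step by step:
Bits 01 -> A
Bits 01 -> A
Bits 01 -> A
Bits 00 -> E
Bits 01 -> A
Bits 00 -> E


Decoded message: AAAEAE


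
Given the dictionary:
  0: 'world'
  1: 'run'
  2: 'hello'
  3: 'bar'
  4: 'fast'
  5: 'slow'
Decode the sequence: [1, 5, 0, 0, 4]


Look up each index in the dictionary:
  1 -> 'run'
  5 -> 'slow'
  0 -> 'world'
  0 -> 'world'
  4 -> 'fast'

Decoded: "run slow world world fast"


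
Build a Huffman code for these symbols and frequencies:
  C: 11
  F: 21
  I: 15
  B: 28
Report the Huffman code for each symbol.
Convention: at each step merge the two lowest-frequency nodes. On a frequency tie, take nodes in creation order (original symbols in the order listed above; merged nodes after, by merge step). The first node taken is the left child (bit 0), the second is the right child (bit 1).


Huffman tree construction:
Step 1: Merge C(11) + I(15) = 26
Step 2: Merge F(21) + (C+I)(26) = 47
Step 3: Merge B(28) + (F+(C+I))(47) = 75
Read each symbol's code off the tree from the root (left child = 0, right child = 1).

Codes:
  C: 110 (length 3)
  F: 10 (length 2)
  I: 111 (length 3)
  B: 0 (length 1)
Average code length: 148/75 = 1.9733 bits/symbol


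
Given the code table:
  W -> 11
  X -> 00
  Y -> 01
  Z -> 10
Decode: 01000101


Decoding:
01 -> Y
00 -> X
01 -> Y
01 -> Y


Result: YXYY


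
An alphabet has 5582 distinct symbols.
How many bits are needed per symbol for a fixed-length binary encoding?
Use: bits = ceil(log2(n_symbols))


log2(5582) = 12.4466
Bracket: 2^12 = 4096 < 5582 <= 2^13 = 8192
So ceil(log2(5582)) = 13

bits = ceil(log2(5582)) = ceil(12.4466) = 13 bits


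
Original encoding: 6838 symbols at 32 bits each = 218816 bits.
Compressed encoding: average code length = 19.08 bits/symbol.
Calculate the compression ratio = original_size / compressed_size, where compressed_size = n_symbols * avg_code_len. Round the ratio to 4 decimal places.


original_size = n_symbols * orig_bits = 6838 * 32 = 218816 bits
compressed_size = n_symbols * avg_code_len = 6838 * 19.08 = 130469.04 bits
ratio = original_size / compressed_size = 218816 / 130469.04 = 1.6771

Compression ratio = 1.6771


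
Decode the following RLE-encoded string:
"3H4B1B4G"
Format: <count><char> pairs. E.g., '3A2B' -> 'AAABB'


Expanding each <count><char> pair:
  3H -> 'HHH'
  4B -> 'BBBB'
  1B -> 'B'
  4G -> 'GGGG'

Decoded = HHHBBBBBGGGG


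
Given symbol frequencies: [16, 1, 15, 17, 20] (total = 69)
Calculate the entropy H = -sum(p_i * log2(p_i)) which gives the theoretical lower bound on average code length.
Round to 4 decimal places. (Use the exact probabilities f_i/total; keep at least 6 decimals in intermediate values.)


Per-symbol terms -p_i * log2(p_i) with p_i = f_i/69:
  p = 16/69 = 0.231884: log2(p) = -2.108524, -p*log2(p) = 0.488933
  p = 1/69 = 0.014493: log2(p) = -6.108524, -p*log2(p) = 0.088529
  p = 15/69 = 0.217391: log2(p) = -2.201634, -p*log2(p) = 0.478616
  p = 17/69 = 0.246377: log2(p) = -2.021062, -p*log2(p) = 0.497943
  p = 20/69 = 0.289855: log2(p) = -1.786596, -p*log2(p) = 0.517854
H = 0.488933 + 0.088529 + 0.478616 + 0.497943 + 0.517854 = 2.071875

H = 2.0719 bits/symbol


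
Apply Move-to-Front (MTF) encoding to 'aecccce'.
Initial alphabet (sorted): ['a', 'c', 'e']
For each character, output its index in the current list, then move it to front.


MTF encoding:
'a': index 0 in ['a', 'c', 'e'] -> ['a', 'c', 'e']
'e': index 2 in ['a', 'c', 'e'] -> ['e', 'a', 'c']
'c': index 2 in ['e', 'a', 'c'] -> ['c', 'e', 'a']
'c': index 0 in ['c', 'e', 'a'] -> ['c', 'e', 'a']
'c': index 0 in ['c', 'e', 'a'] -> ['c', 'e', 'a']
'c': index 0 in ['c', 'e', 'a'] -> ['c', 'e', 'a']
'e': index 1 in ['c', 'e', 'a'] -> ['e', 'c', 'a']


Output: [0, 2, 2, 0, 0, 0, 1]


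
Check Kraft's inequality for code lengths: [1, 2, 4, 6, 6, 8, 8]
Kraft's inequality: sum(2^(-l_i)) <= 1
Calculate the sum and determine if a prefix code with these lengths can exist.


Sum = 2^(-1) + 2^(-2) + 2^(-4) + 2^(-6) + 2^(-6) + 2^(-8) + 2^(-8)
    = 0.5 + 0.25 + 0.0625 + 0.015625 + 0.015625 + 0.00390625 + 0.00390625
    = 218/256 = 0.8515625
Since 0.8515625 <= 1, Kraft's inequality IS satisfied.
A prefix code with these lengths CAN exist.

Kraft sum = 0.8515625. Satisfied.


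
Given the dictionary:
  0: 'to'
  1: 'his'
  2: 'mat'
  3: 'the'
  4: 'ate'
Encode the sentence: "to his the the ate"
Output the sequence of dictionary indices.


Look up each word in the dictionary:
  'to' -> 0
  'his' -> 1
  'the' -> 3
  'the' -> 3
  'ate' -> 4

Encoded: [0, 1, 3, 3, 4]


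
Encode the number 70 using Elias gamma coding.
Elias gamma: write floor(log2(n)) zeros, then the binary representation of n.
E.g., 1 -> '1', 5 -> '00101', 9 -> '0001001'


num_bits = floor(log2(70)) + 1 = 7
leading_zeros = num_bits - 1 = 6
binary(70) = 1000110

Elias gamma(70) = '000000' + '1000110' = 0000001000110 (13 bits)
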